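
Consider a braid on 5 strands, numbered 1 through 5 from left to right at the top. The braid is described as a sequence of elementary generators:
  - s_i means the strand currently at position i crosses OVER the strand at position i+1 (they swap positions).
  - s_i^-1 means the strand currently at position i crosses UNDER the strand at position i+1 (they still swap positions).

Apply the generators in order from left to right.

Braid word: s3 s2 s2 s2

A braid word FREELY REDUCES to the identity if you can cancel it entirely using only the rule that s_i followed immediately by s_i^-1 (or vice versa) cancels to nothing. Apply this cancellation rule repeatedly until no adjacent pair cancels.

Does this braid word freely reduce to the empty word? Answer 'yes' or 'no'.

Answer: no

Derivation:
Gen 1 (s3): push. Stack: [s3]
Gen 2 (s2): push. Stack: [s3 s2]
Gen 3 (s2): push. Stack: [s3 s2 s2]
Gen 4 (s2): push. Stack: [s3 s2 s2 s2]
Reduced word: s3 s2 s2 s2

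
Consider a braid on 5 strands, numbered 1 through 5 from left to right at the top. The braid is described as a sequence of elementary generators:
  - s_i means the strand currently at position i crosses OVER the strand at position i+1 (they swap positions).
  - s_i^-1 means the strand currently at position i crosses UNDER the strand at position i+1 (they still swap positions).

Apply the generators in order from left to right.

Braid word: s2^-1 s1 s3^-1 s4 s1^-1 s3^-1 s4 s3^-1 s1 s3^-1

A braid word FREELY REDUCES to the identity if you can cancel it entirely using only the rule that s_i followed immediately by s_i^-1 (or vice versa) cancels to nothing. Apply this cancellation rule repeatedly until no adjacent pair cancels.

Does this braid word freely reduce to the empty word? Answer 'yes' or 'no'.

Gen 1 (s2^-1): push. Stack: [s2^-1]
Gen 2 (s1): push. Stack: [s2^-1 s1]
Gen 3 (s3^-1): push. Stack: [s2^-1 s1 s3^-1]
Gen 4 (s4): push. Stack: [s2^-1 s1 s3^-1 s4]
Gen 5 (s1^-1): push. Stack: [s2^-1 s1 s3^-1 s4 s1^-1]
Gen 6 (s3^-1): push. Stack: [s2^-1 s1 s3^-1 s4 s1^-1 s3^-1]
Gen 7 (s4): push. Stack: [s2^-1 s1 s3^-1 s4 s1^-1 s3^-1 s4]
Gen 8 (s3^-1): push. Stack: [s2^-1 s1 s3^-1 s4 s1^-1 s3^-1 s4 s3^-1]
Gen 9 (s1): push. Stack: [s2^-1 s1 s3^-1 s4 s1^-1 s3^-1 s4 s3^-1 s1]
Gen 10 (s3^-1): push. Stack: [s2^-1 s1 s3^-1 s4 s1^-1 s3^-1 s4 s3^-1 s1 s3^-1]
Reduced word: s2^-1 s1 s3^-1 s4 s1^-1 s3^-1 s4 s3^-1 s1 s3^-1

Answer: no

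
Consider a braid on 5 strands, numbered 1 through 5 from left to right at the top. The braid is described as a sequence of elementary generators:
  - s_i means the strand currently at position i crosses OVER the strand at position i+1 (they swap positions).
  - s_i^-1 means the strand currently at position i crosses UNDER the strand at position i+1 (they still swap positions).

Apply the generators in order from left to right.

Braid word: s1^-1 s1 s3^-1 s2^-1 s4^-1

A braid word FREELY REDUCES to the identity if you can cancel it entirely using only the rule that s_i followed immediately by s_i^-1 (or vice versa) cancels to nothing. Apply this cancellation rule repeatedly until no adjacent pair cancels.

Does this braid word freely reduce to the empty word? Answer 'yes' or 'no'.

Answer: no

Derivation:
Gen 1 (s1^-1): push. Stack: [s1^-1]
Gen 2 (s1): cancels prior s1^-1. Stack: []
Gen 3 (s3^-1): push. Stack: [s3^-1]
Gen 4 (s2^-1): push. Stack: [s3^-1 s2^-1]
Gen 5 (s4^-1): push. Stack: [s3^-1 s2^-1 s4^-1]
Reduced word: s3^-1 s2^-1 s4^-1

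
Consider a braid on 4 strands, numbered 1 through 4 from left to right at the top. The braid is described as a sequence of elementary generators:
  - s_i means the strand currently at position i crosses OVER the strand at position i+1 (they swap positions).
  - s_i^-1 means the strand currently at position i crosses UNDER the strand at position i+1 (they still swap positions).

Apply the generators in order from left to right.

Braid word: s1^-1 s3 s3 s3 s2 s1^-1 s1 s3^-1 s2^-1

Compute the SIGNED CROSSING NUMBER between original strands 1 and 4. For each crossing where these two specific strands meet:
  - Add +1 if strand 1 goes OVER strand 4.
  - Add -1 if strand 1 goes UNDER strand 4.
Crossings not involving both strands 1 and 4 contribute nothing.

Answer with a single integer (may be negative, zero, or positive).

Gen 1: crossing 1x2. Both 1&4? no. Sum: 0
Gen 2: crossing 3x4. Both 1&4? no. Sum: 0
Gen 3: crossing 4x3. Both 1&4? no. Sum: 0
Gen 4: crossing 3x4. Both 1&4? no. Sum: 0
Gen 5: 1 over 4. Both 1&4? yes. Contrib: +1. Sum: 1
Gen 6: crossing 2x4. Both 1&4? no. Sum: 1
Gen 7: crossing 4x2. Both 1&4? no. Sum: 1
Gen 8: crossing 1x3. Both 1&4? no. Sum: 1
Gen 9: crossing 4x3. Both 1&4? no. Sum: 1

Answer: 1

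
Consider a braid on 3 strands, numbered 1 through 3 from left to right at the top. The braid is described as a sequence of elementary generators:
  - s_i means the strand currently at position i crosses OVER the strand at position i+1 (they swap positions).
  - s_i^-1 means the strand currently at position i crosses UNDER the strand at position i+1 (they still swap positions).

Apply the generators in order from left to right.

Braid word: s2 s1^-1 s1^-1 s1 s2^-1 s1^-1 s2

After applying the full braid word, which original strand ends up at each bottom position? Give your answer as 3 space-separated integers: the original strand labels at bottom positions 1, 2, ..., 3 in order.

Gen 1 (s2): strand 2 crosses over strand 3. Perm now: [1 3 2]
Gen 2 (s1^-1): strand 1 crosses under strand 3. Perm now: [3 1 2]
Gen 3 (s1^-1): strand 3 crosses under strand 1. Perm now: [1 3 2]
Gen 4 (s1): strand 1 crosses over strand 3. Perm now: [3 1 2]
Gen 5 (s2^-1): strand 1 crosses under strand 2. Perm now: [3 2 1]
Gen 6 (s1^-1): strand 3 crosses under strand 2. Perm now: [2 3 1]
Gen 7 (s2): strand 3 crosses over strand 1. Perm now: [2 1 3]

Answer: 2 1 3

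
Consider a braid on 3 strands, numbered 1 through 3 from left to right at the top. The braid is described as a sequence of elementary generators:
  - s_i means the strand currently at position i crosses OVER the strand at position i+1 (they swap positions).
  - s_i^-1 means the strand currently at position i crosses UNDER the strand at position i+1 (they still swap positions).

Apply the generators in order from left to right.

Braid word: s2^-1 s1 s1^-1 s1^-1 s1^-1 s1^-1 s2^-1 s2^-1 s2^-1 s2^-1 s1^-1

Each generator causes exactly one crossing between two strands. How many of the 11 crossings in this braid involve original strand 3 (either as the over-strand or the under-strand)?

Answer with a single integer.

Answer: 7

Derivation:
Gen 1: crossing 2x3. Involves strand 3? yes. Count so far: 1
Gen 2: crossing 1x3. Involves strand 3? yes. Count so far: 2
Gen 3: crossing 3x1. Involves strand 3? yes. Count so far: 3
Gen 4: crossing 1x3. Involves strand 3? yes. Count so far: 4
Gen 5: crossing 3x1. Involves strand 3? yes. Count so far: 5
Gen 6: crossing 1x3. Involves strand 3? yes. Count so far: 6
Gen 7: crossing 1x2. Involves strand 3? no. Count so far: 6
Gen 8: crossing 2x1. Involves strand 3? no. Count so far: 6
Gen 9: crossing 1x2. Involves strand 3? no. Count so far: 6
Gen 10: crossing 2x1. Involves strand 3? no. Count so far: 6
Gen 11: crossing 3x1. Involves strand 3? yes. Count so far: 7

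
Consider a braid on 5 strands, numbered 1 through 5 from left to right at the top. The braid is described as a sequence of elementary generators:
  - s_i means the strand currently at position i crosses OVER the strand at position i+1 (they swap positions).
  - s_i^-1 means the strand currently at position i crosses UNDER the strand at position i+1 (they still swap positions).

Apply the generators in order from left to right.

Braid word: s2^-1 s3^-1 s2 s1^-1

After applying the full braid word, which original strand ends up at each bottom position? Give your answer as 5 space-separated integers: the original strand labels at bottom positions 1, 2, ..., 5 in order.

Gen 1 (s2^-1): strand 2 crosses under strand 3. Perm now: [1 3 2 4 5]
Gen 2 (s3^-1): strand 2 crosses under strand 4. Perm now: [1 3 4 2 5]
Gen 3 (s2): strand 3 crosses over strand 4. Perm now: [1 4 3 2 5]
Gen 4 (s1^-1): strand 1 crosses under strand 4. Perm now: [4 1 3 2 5]

Answer: 4 1 3 2 5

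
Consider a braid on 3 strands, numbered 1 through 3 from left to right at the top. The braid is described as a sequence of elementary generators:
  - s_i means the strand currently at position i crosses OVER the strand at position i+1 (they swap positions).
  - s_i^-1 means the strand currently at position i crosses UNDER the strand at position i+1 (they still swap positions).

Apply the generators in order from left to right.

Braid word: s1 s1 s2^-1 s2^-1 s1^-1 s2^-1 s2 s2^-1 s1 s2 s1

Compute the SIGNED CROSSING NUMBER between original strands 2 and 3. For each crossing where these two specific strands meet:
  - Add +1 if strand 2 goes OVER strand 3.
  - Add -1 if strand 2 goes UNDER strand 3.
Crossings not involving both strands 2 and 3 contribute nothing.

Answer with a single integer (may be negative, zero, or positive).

Answer: 1

Derivation:
Gen 1: crossing 1x2. Both 2&3? no. Sum: 0
Gen 2: crossing 2x1. Both 2&3? no. Sum: 0
Gen 3: 2 under 3. Both 2&3? yes. Contrib: -1. Sum: -1
Gen 4: 3 under 2. Both 2&3? yes. Contrib: +1. Sum: 0
Gen 5: crossing 1x2. Both 2&3? no. Sum: 0
Gen 6: crossing 1x3. Both 2&3? no. Sum: 0
Gen 7: crossing 3x1. Both 2&3? no. Sum: 0
Gen 8: crossing 1x3. Both 2&3? no. Sum: 0
Gen 9: 2 over 3. Both 2&3? yes. Contrib: +1. Sum: 1
Gen 10: crossing 2x1. Both 2&3? no. Sum: 1
Gen 11: crossing 3x1. Both 2&3? no. Sum: 1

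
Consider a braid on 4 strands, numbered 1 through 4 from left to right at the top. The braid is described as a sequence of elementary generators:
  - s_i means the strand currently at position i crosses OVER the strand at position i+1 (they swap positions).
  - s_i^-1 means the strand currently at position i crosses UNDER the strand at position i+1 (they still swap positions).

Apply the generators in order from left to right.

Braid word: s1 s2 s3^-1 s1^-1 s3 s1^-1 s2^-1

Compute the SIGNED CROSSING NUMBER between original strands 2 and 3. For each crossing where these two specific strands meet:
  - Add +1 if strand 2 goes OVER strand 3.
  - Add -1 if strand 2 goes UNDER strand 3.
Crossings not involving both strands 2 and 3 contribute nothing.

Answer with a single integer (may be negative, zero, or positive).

Answer: 0

Derivation:
Gen 1: crossing 1x2. Both 2&3? no. Sum: 0
Gen 2: crossing 1x3. Both 2&3? no. Sum: 0
Gen 3: crossing 1x4. Both 2&3? no. Sum: 0
Gen 4: 2 under 3. Both 2&3? yes. Contrib: -1. Sum: -1
Gen 5: crossing 4x1. Both 2&3? no. Sum: -1
Gen 6: 3 under 2. Both 2&3? yes. Contrib: +1. Sum: 0
Gen 7: crossing 3x1. Both 2&3? no. Sum: 0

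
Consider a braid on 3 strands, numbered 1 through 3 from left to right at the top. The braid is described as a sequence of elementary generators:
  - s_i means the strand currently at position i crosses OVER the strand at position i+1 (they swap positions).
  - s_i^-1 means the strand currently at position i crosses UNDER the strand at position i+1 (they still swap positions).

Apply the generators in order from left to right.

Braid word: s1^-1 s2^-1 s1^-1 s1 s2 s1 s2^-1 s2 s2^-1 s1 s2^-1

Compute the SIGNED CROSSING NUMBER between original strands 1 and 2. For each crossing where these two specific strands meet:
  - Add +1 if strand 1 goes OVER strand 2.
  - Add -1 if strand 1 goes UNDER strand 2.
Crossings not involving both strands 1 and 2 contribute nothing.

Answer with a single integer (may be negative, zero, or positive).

Answer: -3

Derivation:
Gen 1: 1 under 2. Both 1&2? yes. Contrib: -1. Sum: -1
Gen 2: crossing 1x3. Both 1&2? no. Sum: -1
Gen 3: crossing 2x3. Both 1&2? no. Sum: -1
Gen 4: crossing 3x2. Both 1&2? no. Sum: -1
Gen 5: crossing 3x1. Both 1&2? no. Sum: -1
Gen 6: 2 over 1. Both 1&2? yes. Contrib: -1. Sum: -2
Gen 7: crossing 2x3. Both 1&2? no. Sum: -2
Gen 8: crossing 3x2. Both 1&2? no. Sum: -2
Gen 9: crossing 2x3. Both 1&2? no. Sum: -2
Gen 10: crossing 1x3. Both 1&2? no. Sum: -2
Gen 11: 1 under 2. Both 1&2? yes. Contrib: -1. Sum: -3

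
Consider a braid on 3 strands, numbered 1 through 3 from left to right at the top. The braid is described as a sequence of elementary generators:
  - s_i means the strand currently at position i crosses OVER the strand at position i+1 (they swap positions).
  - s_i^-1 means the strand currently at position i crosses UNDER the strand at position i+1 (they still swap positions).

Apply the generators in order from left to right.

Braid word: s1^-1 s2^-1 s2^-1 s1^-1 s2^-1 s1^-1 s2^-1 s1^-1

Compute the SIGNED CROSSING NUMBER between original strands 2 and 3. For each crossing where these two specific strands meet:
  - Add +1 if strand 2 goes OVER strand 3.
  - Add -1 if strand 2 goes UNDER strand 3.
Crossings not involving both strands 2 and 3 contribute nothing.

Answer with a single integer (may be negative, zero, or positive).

Answer: 0

Derivation:
Gen 1: crossing 1x2. Both 2&3? no. Sum: 0
Gen 2: crossing 1x3. Both 2&3? no. Sum: 0
Gen 3: crossing 3x1. Both 2&3? no. Sum: 0
Gen 4: crossing 2x1. Both 2&3? no. Sum: 0
Gen 5: 2 under 3. Both 2&3? yes. Contrib: -1. Sum: -1
Gen 6: crossing 1x3. Both 2&3? no. Sum: -1
Gen 7: crossing 1x2. Both 2&3? no. Sum: -1
Gen 8: 3 under 2. Both 2&3? yes. Contrib: +1. Sum: 0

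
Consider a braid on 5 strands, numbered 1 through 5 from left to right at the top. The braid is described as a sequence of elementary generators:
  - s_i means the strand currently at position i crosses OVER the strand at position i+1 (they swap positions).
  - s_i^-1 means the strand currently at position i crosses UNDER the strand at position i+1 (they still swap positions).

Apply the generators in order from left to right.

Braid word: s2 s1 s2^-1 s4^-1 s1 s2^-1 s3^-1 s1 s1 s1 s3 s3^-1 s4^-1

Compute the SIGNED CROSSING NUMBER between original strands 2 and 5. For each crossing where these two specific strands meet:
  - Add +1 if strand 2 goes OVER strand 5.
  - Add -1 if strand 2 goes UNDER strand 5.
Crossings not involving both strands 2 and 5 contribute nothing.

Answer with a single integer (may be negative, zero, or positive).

Gen 1: crossing 2x3. Both 2&5? no. Sum: 0
Gen 2: crossing 1x3. Both 2&5? no. Sum: 0
Gen 3: crossing 1x2. Both 2&5? no. Sum: 0
Gen 4: crossing 4x5. Both 2&5? no. Sum: 0
Gen 5: crossing 3x2. Both 2&5? no. Sum: 0
Gen 6: crossing 3x1. Both 2&5? no. Sum: 0
Gen 7: crossing 3x5. Both 2&5? no. Sum: 0
Gen 8: crossing 2x1. Both 2&5? no. Sum: 0
Gen 9: crossing 1x2. Both 2&5? no. Sum: 0
Gen 10: crossing 2x1. Both 2&5? no. Sum: 0
Gen 11: crossing 5x3. Both 2&5? no. Sum: 0
Gen 12: crossing 3x5. Both 2&5? no. Sum: 0
Gen 13: crossing 3x4. Both 2&5? no. Sum: 0

Answer: 0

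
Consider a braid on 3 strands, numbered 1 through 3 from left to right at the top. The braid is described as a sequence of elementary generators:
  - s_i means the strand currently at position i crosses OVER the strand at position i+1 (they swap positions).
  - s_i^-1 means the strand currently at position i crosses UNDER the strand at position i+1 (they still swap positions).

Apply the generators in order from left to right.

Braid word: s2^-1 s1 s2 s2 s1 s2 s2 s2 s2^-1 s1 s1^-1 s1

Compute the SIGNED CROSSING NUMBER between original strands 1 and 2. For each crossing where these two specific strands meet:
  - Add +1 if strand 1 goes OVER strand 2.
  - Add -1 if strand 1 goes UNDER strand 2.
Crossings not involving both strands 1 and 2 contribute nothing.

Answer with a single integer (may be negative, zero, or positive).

Gen 1: crossing 2x3. Both 1&2? no. Sum: 0
Gen 2: crossing 1x3. Both 1&2? no. Sum: 0
Gen 3: 1 over 2. Both 1&2? yes. Contrib: +1. Sum: 1
Gen 4: 2 over 1. Both 1&2? yes. Contrib: -1. Sum: 0
Gen 5: crossing 3x1. Both 1&2? no. Sum: 0
Gen 6: crossing 3x2. Both 1&2? no. Sum: 0
Gen 7: crossing 2x3. Both 1&2? no. Sum: 0
Gen 8: crossing 3x2. Both 1&2? no. Sum: 0
Gen 9: crossing 2x3. Both 1&2? no. Sum: 0
Gen 10: crossing 1x3. Both 1&2? no. Sum: 0
Gen 11: crossing 3x1. Both 1&2? no. Sum: 0
Gen 12: crossing 1x3. Both 1&2? no. Sum: 0

Answer: 0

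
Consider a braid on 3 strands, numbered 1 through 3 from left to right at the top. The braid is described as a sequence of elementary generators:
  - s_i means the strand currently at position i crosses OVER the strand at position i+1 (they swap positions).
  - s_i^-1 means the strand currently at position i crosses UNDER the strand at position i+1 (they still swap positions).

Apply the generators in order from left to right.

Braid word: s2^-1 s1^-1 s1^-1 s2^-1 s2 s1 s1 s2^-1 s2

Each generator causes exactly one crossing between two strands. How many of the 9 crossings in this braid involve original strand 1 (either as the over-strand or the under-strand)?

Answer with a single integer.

Gen 1: crossing 2x3. Involves strand 1? no. Count so far: 0
Gen 2: crossing 1x3. Involves strand 1? yes. Count so far: 1
Gen 3: crossing 3x1. Involves strand 1? yes. Count so far: 2
Gen 4: crossing 3x2. Involves strand 1? no. Count so far: 2
Gen 5: crossing 2x3. Involves strand 1? no. Count so far: 2
Gen 6: crossing 1x3. Involves strand 1? yes. Count so far: 3
Gen 7: crossing 3x1. Involves strand 1? yes. Count so far: 4
Gen 8: crossing 3x2. Involves strand 1? no. Count so far: 4
Gen 9: crossing 2x3. Involves strand 1? no. Count so far: 4

Answer: 4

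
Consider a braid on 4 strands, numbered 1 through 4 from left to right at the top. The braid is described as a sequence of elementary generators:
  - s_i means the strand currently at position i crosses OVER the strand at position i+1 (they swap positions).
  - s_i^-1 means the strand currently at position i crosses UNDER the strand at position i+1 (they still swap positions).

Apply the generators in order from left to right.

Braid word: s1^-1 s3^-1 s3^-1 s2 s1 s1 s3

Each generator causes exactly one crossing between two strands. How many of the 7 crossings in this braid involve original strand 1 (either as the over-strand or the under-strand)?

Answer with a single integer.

Gen 1: crossing 1x2. Involves strand 1? yes. Count so far: 1
Gen 2: crossing 3x4. Involves strand 1? no. Count so far: 1
Gen 3: crossing 4x3. Involves strand 1? no. Count so far: 1
Gen 4: crossing 1x3. Involves strand 1? yes. Count so far: 2
Gen 5: crossing 2x3. Involves strand 1? no. Count so far: 2
Gen 6: crossing 3x2. Involves strand 1? no. Count so far: 2
Gen 7: crossing 1x4. Involves strand 1? yes. Count so far: 3

Answer: 3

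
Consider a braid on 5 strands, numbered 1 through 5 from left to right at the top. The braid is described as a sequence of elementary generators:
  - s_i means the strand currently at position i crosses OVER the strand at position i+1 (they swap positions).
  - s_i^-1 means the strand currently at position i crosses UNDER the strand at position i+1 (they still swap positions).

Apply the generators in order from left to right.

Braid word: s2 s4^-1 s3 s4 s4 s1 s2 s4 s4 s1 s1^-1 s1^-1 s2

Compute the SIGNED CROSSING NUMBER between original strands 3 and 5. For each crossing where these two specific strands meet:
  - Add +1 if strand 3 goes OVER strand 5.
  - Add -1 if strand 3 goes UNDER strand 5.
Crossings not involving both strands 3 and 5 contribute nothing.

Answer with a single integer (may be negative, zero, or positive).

Answer: 1

Derivation:
Gen 1: crossing 2x3. Both 3&5? no. Sum: 0
Gen 2: crossing 4x5. Both 3&5? no. Sum: 0
Gen 3: crossing 2x5. Both 3&5? no. Sum: 0
Gen 4: crossing 2x4. Both 3&5? no. Sum: 0
Gen 5: crossing 4x2. Both 3&5? no. Sum: 0
Gen 6: crossing 1x3. Both 3&5? no. Sum: 0
Gen 7: crossing 1x5. Both 3&5? no. Sum: 0
Gen 8: crossing 2x4. Both 3&5? no. Sum: 0
Gen 9: crossing 4x2. Both 3&5? no. Sum: 0
Gen 10: 3 over 5. Both 3&5? yes. Contrib: +1. Sum: 1
Gen 11: 5 under 3. Both 3&5? yes. Contrib: +1. Sum: 2
Gen 12: 3 under 5. Both 3&5? yes. Contrib: -1. Sum: 1
Gen 13: crossing 3x1. Both 3&5? no. Sum: 1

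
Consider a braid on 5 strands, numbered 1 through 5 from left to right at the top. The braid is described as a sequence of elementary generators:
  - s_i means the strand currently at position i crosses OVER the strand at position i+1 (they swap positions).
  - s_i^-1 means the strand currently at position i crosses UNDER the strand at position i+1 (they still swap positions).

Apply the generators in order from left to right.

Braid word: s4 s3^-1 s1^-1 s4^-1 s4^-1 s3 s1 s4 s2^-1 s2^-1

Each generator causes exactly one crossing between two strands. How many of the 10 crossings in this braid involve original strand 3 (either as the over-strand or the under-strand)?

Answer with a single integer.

Answer: 6

Derivation:
Gen 1: crossing 4x5. Involves strand 3? no. Count so far: 0
Gen 2: crossing 3x5. Involves strand 3? yes. Count so far: 1
Gen 3: crossing 1x2. Involves strand 3? no. Count so far: 1
Gen 4: crossing 3x4. Involves strand 3? yes. Count so far: 2
Gen 5: crossing 4x3. Involves strand 3? yes. Count so far: 3
Gen 6: crossing 5x3. Involves strand 3? yes. Count so far: 4
Gen 7: crossing 2x1. Involves strand 3? no. Count so far: 4
Gen 8: crossing 5x4. Involves strand 3? no. Count so far: 4
Gen 9: crossing 2x3. Involves strand 3? yes. Count so far: 5
Gen 10: crossing 3x2. Involves strand 3? yes. Count so far: 6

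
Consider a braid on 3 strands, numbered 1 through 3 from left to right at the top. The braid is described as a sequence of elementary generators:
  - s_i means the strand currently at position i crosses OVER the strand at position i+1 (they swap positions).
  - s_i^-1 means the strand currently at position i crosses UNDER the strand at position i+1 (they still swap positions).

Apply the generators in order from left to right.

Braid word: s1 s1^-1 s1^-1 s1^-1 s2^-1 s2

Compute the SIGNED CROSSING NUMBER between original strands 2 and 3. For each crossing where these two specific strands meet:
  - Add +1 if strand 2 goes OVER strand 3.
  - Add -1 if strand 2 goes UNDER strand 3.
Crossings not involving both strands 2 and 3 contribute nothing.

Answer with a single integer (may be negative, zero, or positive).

Answer: -2

Derivation:
Gen 1: crossing 1x2. Both 2&3? no. Sum: 0
Gen 2: crossing 2x1. Both 2&3? no. Sum: 0
Gen 3: crossing 1x2. Both 2&3? no. Sum: 0
Gen 4: crossing 2x1. Both 2&3? no. Sum: 0
Gen 5: 2 under 3. Both 2&3? yes. Contrib: -1. Sum: -1
Gen 6: 3 over 2. Both 2&3? yes. Contrib: -1. Sum: -2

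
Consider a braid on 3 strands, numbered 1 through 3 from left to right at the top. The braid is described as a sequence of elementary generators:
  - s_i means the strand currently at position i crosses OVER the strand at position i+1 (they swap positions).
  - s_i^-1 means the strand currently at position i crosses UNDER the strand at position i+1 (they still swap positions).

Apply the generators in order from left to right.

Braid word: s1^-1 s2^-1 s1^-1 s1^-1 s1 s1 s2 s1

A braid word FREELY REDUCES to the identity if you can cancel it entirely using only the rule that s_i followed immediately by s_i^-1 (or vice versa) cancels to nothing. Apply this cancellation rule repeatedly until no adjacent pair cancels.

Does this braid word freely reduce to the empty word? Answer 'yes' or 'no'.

Gen 1 (s1^-1): push. Stack: [s1^-1]
Gen 2 (s2^-1): push. Stack: [s1^-1 s2^-1]
Gen 3 (s1^-1): push. Stack: [s1^-1 s2^-1 s1^-1]
Gen 4 (s1^-1): push. Stack: [s1^-1 s2^-1 s1^-1 s1^-1]
Gen 5 (s1): cancels prior s1^-1. Stack: [s1^-1 s2^-1 s1^-1]
Gen 6 (s1): cancels prior s1^-1. Stack: [s1^-1 s2^-1]
Gen 7 (s2): cancels prior s2^-1. Stack: [s1^-1]
Gen 8 (s1): cancels prior s1^-1. Stack: []
Reduced word: (empty)

Answer: yes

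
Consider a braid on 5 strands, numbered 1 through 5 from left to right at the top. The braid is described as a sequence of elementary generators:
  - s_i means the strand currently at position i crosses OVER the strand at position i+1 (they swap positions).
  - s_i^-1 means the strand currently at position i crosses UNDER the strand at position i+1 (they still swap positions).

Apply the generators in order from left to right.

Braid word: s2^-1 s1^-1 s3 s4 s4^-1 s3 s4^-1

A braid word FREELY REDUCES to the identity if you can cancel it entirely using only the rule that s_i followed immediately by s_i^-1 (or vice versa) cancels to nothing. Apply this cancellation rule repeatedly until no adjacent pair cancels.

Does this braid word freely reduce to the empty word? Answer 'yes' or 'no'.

Gen 1 (s2^-1): push. Stack: [s2^-1]
Gen 2 (s1^-1): push. Stack: [s2^-1 s1^-1]
Gen 3 (s3): push. Stack: [s2^-1 s1^-1 s3]
Gen 4 (s4): push. Stack: [s2^-1 s1^-1 s3 s4]
Gen 5 (s4^-1): cancels prior s4. Stack: [s2^-1 s1^-1 s3]
Gen 6 (s3): push. Stack: [s2^-1 s1^-1 s3 s3]
Gen 7 (s4^-1): push. Stack: [s2^-1 s1^-1 s3 s3 s4^-1]
Reduced word: s2^-1 s1^-1 s3 s3 s4^-1

Answer: no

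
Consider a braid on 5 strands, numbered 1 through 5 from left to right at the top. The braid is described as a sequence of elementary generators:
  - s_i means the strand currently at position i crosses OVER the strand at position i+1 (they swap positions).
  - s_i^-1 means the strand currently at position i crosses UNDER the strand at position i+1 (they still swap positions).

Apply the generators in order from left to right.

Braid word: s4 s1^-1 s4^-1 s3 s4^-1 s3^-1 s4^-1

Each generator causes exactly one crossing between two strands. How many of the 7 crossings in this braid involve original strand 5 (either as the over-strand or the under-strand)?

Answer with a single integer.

Gen 1: crossing 4x5. Involves strand 5? yes. Count so far: 1
Gen 2: crossing 1x2. Involves strand 5? no. Count so far: 1
Gen 3: crossing 5x4. Involves strand 5? yes. Count so far: 2
Gen 4: crossing 3x4. Involves strand 5? no. Count so far: 2
Gen 5: crossing 3x5. Involves strand 5? yes. Count so far: 3
Gen 6: crossing 4x5. Involves strand 5? yes. Count so far: 4
Gen 7: crossing 4x3. Involves strand 5? no. Count so far: 4

Answer: 4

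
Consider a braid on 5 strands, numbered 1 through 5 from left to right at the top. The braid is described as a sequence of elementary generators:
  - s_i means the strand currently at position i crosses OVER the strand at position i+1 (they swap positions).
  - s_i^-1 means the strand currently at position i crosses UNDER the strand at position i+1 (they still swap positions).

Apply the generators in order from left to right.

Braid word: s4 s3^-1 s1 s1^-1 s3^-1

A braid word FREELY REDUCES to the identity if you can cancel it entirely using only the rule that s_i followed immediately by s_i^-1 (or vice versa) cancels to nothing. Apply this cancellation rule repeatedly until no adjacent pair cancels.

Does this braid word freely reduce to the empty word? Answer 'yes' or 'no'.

Answer: no

Derivation:
Gen 1 (s4): push. Stack: [s4]
Gen 2 (s3^-1): push. Stack: [s4 s3^-1]
Gen 3 (s1): push. Stack: [s4 s3^-1 s1]
Gen 4 (s1^-1): cancels prior s1. Stack: [s4 s3^-1]
Gen 5 (s3^-1): push. Stack: [s4 s3^-1 s3^-1]
Reduced word: s4 s3^-1 s3^-1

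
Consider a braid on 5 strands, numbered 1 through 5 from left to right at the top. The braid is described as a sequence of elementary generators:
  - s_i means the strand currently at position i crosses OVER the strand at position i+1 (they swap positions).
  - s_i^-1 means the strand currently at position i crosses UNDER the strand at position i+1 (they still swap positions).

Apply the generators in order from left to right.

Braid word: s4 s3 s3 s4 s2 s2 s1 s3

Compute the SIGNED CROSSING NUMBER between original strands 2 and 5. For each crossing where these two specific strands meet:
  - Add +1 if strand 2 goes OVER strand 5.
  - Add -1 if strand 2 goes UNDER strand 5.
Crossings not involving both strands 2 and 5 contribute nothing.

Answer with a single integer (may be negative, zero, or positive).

Answer: 0

Derivation:
Gen 1: crossing 4x5. Both 2&5? no. Sum: 0
Gen 2: crossing 3x5. Both 2&5? no. Sum: 0
Gen 3: crossing 5x3. Both 2&5? no. Sum: 0
Gen 4: crossing 5x4. Both 2&5? no. Sum: 0
Gen 5: crossing 2x3. Both 2&5? no. Sum: 0
Gen 6: crossing 3x2. Both 2&5? no. Sum: 0
Gen 7: crossing 1x2. Both 2&5? no. Sum: 0
Gen 8: crossing 3x4. Both 2&5? no. Sum: 0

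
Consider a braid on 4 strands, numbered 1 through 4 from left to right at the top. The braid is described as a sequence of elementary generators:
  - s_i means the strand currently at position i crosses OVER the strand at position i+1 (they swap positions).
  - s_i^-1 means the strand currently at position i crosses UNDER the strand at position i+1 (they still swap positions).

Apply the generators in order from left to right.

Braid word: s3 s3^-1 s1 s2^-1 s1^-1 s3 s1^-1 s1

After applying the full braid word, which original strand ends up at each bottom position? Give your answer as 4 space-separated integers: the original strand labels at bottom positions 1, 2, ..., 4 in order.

Answer: 3 2 4 1

Derivation:
Gen 1 (s3): strand 3 crosses over strand 4. Perm now: [1 2 4 3]
Gen 2 (s3^-1): strand 4 crosses under strand 3. Perm now: [1 2 3 4]
Gen 3 (s1): strand 1 crosses over strand 2. Perm now: [2 1 3 4]
Gen 4 (s2^-1): strand 1 crosses under strand 3. Perm now: [2 3 1 4]
Gen 5 (s1^-1): strand 2 crosses under strand 3. Perm now: [3 2 1 4]
Gen 6 (s3): strand 1 crosses over strand 4. Perm now: [3 2 4 1]
Gen 7 (s1^-1): strand 3 crosses under strand 2. Perm now: [2 3 4 1]
Gen 8 (s1): strand 2 crosses over strand 3. Perm now: [3 2 4 1]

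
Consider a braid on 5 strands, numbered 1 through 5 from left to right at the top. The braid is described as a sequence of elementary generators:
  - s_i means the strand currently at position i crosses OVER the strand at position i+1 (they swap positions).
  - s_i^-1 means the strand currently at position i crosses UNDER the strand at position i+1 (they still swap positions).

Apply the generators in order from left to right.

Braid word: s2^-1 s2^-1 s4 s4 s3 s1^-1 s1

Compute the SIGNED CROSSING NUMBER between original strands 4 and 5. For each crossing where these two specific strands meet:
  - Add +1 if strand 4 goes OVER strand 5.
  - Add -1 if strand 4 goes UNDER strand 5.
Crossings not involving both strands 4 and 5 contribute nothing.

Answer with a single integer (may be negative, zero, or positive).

Gen 1: crossing 2x3. Both 4&5? no. Sum: 0
Gen 2: crossing 3x2. Both 4&5? no. Sum: 0
Gen 3: 4 over 5. Both 4&5? yes. Contrib: +1. Sum: 1
Gen 4: 5 over 4. Both 4&5? yes. Contrib: -1. Sum: 0
Gen 5: crossing 3x4. Both 4&5? no. Sum: 0
Gen 6: crossing 1x2. Both 4&5? no. Sum: 0
Gen 7: crossing 2x1. Both 4&5? no. Sum: 0

Answer: 0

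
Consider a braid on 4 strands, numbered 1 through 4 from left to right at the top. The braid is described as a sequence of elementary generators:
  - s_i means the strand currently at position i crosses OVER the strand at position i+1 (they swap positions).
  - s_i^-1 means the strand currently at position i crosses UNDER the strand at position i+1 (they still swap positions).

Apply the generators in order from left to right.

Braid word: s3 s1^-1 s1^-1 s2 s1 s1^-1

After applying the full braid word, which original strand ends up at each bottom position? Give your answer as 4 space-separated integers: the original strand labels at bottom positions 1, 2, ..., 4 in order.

Answer: 1 4 2 3

Derivation:
Gen 1 (s3): strand 3 crosses over strand 4. Perm now: [1 2 4 3]
Gen 2 (s1^-1): strand 1 crosses under strand 2. Perm now: [2 1 4 3]
Gen 3 (s1^-1): strand 2 crosses under strand 1. Perm now: [1 2 4 3]
Gen 4 (s2): strand 2 crosses over strand 4. Perm now: [1 4 2 3]
Gen 5 (s1): strand 1 crosses over strand 4. Perm now: [4 1 2 3]
Gen 6 (s1^-1): strand 4 crosses under strand 1. Perm now: [1 4 2 3]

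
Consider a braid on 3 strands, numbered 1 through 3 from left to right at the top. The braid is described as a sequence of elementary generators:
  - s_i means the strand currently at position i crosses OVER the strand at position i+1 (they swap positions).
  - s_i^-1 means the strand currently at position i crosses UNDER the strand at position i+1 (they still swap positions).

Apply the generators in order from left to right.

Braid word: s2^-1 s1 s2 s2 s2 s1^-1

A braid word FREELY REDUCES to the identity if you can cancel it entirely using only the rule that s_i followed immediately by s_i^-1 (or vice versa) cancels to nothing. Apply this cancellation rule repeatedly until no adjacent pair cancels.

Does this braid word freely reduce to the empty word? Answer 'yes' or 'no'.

Answer: no

Derivation:
Gen 1 (s2^-1): push. Stack: [s2^-1]
Gen 2 (s1): push. Stack: [s2^-1 s1]
Gen 3 (s2): push. Stack: [s2^-1 s1 s2]
Gen 4 (s2): push. Stack: [s2^-1 s1 s2 s2]
Gen 5 (s2): push. Stack: [s2^-1 s1 s2 s2 s2]
Gen 6 (s1^-1): push. Stack: [s2^-1 s1 s2 s2 s2 s1^-1]
Reduced word: s2^-1 s1 s2 s2 s2 s1^-1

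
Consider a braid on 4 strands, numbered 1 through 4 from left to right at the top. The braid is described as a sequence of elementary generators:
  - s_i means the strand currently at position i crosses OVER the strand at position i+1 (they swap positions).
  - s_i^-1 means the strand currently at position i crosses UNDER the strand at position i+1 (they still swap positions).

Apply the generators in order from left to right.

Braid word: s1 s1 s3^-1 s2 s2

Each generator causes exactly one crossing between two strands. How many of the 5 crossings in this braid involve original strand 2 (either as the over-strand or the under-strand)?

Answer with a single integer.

Gen 1: crossing 1x2. Involves strand 2? yes. Count so far: 1
Gen 2: crossing 2x1. Involves strand 2? yes. Count so far: 2
Gen 3: crossing 3x4. Involves strand 2? no. Count so far: 2
Gen 4: crossing 2x4. Involves strand 2? yes. Count so far: 3
Gen 5: crossing 4x2. Involves strand 2? yes. Count so far: 4

Answer: 4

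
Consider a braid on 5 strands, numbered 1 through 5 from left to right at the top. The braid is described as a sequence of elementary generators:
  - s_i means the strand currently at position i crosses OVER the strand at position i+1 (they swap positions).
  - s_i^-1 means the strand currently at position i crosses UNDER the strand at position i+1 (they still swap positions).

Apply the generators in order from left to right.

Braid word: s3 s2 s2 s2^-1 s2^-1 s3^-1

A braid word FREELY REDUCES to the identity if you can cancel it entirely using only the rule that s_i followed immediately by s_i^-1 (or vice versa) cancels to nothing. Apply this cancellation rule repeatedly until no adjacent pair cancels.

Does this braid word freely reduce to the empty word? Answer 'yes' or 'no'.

Gen 1 (s3): push. Stack: [s3]
Gen 2 (s2): push. Stack: [s3 s2]
Gen 3 (s2): push. Stack: [s3 s2 s2]
Gen 4 (s2^-1): cancels prior s2. Stack: [s3 s2]
Gen 5 (s2^-1): cancels prior s2. Stack: [s3]
Gen 6 (s3^-1): cancels prior s3. Stack: []
Reduced word: (empty)

Answer: yes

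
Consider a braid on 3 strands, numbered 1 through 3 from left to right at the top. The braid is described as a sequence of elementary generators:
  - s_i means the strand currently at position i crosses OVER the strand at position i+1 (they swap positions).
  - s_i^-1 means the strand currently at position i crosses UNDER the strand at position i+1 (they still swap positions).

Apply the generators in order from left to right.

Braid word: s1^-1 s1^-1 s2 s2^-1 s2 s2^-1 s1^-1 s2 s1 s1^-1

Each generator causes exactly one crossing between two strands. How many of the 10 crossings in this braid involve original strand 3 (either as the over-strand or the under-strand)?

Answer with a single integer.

Answer: 7

Derivation:
Gen 1: crossing 1x2. Involves strand 3? no. Count so far: 0
Gen 2: crossing 2x1. Involves strand 3? no. Count so far: 0
Gen 3: crossing 2x3. Involves strand 3? yes. Count so far: 1
Gen 4: crossing 3x2. Involves strand 3? yes. Count so far: 2
Gen 5: crossing 2x3. Involves strand 3? yes. Count so far: 3
Gen 6: crossing 3x2. Involves strand 3? yes. Count so far: 4
Gen 7: crossing 1x2. Involves strand 3? no. Count so far: 4
Gen 8: crossing 1x3. Involves strand 3? yes. Count so far: 5
Gen 9: crossing 2x3. Involves strand 3? yes. Count so far: 6
Gen 10: crossing 3x2. Involves strand 3? yes. Count so far: 7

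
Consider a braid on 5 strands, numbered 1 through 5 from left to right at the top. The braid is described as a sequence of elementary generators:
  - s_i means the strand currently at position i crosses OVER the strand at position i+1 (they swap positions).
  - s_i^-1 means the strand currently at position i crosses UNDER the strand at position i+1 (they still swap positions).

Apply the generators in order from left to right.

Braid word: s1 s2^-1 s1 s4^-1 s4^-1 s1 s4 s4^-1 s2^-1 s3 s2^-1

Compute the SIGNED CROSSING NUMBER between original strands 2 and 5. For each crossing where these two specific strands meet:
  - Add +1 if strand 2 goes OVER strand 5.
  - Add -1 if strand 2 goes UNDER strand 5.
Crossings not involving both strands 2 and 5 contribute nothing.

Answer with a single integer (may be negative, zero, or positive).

Answer: 0

Derivation:
Gen 1: crossing 1x2. Both 2&5? no. Sum: 0
Gen 2: crossing 1x3. Both 2&5? no. Sum: 0
Gen 3: crossing 2x3. Both 2&5? no. Sum: 0
Gen 4: crossing 4x5. Both 2&5? no. Sum: 0
Gen 5: crossing 5x4. Both 2&5? no. Sum: 0
Gen 6: crossing 3x2. Both 2&5? no. Sum: 0
Gen 7: crossing 4x5. Both 2&5? no. Sum: 0
Gen 8: crossing 5x4. Both 2&5? no. Sum: 0
Gen 9: crossing 3x1. Both 2&5? no. Sum: 0
Gen 10: crossing 3x4. Both 2&5? no. Sum: 0
Gen 11: crossing 1x4. Both 2&5? no. Sum: 0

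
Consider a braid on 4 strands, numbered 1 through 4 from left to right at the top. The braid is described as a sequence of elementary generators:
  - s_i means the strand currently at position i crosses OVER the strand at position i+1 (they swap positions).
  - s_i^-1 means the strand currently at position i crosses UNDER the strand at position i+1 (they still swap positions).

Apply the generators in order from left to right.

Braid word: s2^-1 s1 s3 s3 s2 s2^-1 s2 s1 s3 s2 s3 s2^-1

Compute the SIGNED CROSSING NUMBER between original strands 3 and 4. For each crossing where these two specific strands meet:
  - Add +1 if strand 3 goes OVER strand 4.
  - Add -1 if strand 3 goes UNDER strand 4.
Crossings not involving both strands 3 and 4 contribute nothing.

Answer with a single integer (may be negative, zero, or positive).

Gen 1: crossing 2x3. Both 3&4? no. Sum: 0
Gen 2: crossing 1x3. Both 3&4? no. Sum: 0
Gen 3: crossing 2x4. Both 3&4? no. Sum: 0
Gen 4: crossing 4x2. Both 3&4? no. Sum: 0
Gen 5: crossing 1x2. Both 3&4? no. Sum: 0
Gen 6: crossing 2x1. Both 3&4? no. Sum: 0
Gen 7: crossing 1x2. Both 3&4? no. Sum: 0
Gen 8: crossing 3x2. Both 3&4? no. Sum: 0
Gen 9: crossing 1x4. Both 3&4? no. Sum: 0
Gen 10: 3 over 4. Both 3&4? yes. Contrib: +1. Sum: 1
Gen 11: crossing 3x1. Both 3&4? no. Sum: 1
Gen 12: crossing 4x1. Both 3&4? no. Sum: 1

Answer: 1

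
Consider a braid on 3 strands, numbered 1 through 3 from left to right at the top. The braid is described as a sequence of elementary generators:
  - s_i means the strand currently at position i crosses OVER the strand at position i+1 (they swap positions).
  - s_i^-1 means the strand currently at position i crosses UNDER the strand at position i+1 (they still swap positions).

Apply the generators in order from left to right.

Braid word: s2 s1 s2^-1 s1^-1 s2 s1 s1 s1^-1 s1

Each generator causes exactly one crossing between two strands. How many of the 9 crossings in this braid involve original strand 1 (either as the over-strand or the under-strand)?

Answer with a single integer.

Gen 1: crossing 2x3. Involves strand 1? no. Count so far: 0
Gen 2: crossing 1x3. Involves strand 1? yes. Count so far: 1
Gen 3: crossing 1x2. Involves strand 1? yes. Count so far: 2
Gen 4: crossing 3x2. Involves strand 1? no. Count so far: 2
Gen 5: crossing 3x1. Involves strand 1? yes. Count so far: 3
Gen 6: crossing 2x1. Involves strand 1? yes. Count so far: 4
Gen 7: crossing 1x2. Involves strand 1? yes. Count so far: 5
Gen 8: crossing 2x1. Involves strand 1? yes. Count so far: 6
Gen 9: crossing 1x2. Involves strand 1? yes. Count so far: 7

Answer: 7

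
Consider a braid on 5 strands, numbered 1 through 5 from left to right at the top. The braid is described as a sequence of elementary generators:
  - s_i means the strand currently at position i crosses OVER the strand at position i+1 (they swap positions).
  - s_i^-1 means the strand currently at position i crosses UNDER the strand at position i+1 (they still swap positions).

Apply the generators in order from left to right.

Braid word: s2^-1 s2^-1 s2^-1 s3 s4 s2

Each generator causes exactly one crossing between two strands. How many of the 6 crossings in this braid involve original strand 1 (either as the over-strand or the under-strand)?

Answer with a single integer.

Answer: 0

Derivation:
Gen 1: crossing 2x3. Involves strand 1? no. Count so far: 0
Gen 2: crossing 3x2. Involves strand 1? no. Count so far: 0
Gen 3: crossing 2x3. Involves strand 1? no. Count so far: 0
Gen 4: crossing 2x4. Involves strand 1? no. Count so far: 0
Gen 5: crossing 2x5. Involves strand 1? no. Count so far: 0
Gen 6: crossing 3x4. Involves strand 1? no. Count so far: 0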